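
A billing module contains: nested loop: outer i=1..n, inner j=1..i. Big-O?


Reasoning: triangle: n(n+1)/2 ~ n^2/2
Complexity: O(n^2)

O(n^2)


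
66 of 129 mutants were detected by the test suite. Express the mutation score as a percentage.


Mutation score = killed / total * 100
Mutation score = 66 / 129 * 100
Mutation score = 51.16%

51.16%


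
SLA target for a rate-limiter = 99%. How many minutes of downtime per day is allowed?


Formula: allowed downtime = period * (100 - SLA) / 100
Period (day) = 1440 minutes
Unavailability fraction = (100 - 99.0) / 100
Allowed downtime = 1440 * (100 - 99.0) / 100
Allowed downtime = 14.4 minutes

14.4 minutes


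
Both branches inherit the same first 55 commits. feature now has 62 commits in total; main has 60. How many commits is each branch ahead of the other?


Common ancestor: commit #55
feature commits after divergence: 62 - 55 = 7
main commits after divergence: 60 - 55 = 5
feature is 7 commits ahead of main
main is 5 commits ahead of feature

feature ahead: 7, main ahead: 5


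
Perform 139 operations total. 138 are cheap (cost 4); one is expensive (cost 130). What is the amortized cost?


Formula: Amortized cost = Total cost / Operations
Total cost = (138 * 4) + (1 * 130)
Total cost = 552 + 130 = 682
Amortized = 682 / 139 = 4.9065

4.9065


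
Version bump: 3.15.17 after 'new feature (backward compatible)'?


Current: 3.15.17
Change category: 'new feature (backward compatible)' → minor bump
SemVer rule: minor bump → increment MINOR, reset PATCH to 0 (MAJOR unchanged)
New: 3.16.0

3.16.0


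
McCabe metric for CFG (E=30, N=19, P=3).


Formula: V(G) = E - N + 2P
V(G) = 30 - 19 + 2*3
V(G) = 11 + 6
V(G) = 17

17


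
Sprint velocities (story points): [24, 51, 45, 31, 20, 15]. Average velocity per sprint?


Formula: Avg velocity = Total points / Number of sprints
Points: [24, 51, 45, 31, 20, 15]
Sum = 24 + 51 + 45 + 31 + 20 + 15 = 186
Avg velocity = 186 / 6 = 31.0 points/sprint

31.0 points/sprint


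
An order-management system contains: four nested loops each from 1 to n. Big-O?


Reasoning: four levels of nesting
Complexity: O(n^4)

O(n^4)


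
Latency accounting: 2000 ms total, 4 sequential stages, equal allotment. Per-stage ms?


Formula: per_stage = total_budget / stages
per_stage = 2000 / 4
per_stage = 500.0 ms

500.0 ms


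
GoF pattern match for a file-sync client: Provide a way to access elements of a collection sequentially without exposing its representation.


This matches the Iterator pattern

Iterator


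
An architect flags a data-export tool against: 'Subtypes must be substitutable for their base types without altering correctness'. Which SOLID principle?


This describes the Liskov Substitution Principle (LSP)

Liskov Substitution Principle (LSP)


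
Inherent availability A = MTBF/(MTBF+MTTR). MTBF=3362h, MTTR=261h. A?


Availability = MTBF / (MTBF + MTTR)
Availability = 3362 / (3362 + 261)
Availability = 3362 / 3623
Availability = 92.796%

92.796%


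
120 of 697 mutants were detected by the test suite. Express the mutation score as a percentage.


Mutation score = killed / total * 100
Mutation score = 120 / 697 * 100
Mutation score = 17.22%

17.22%


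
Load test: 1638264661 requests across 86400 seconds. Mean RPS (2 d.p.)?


Formula: throughput = requests / seconds
throughput = 1638264661 / 86400
throughput = 18961.4 requests/second

18961.4 requests/second


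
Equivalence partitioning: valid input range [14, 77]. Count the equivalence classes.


Valid range: [14, 77]
Class 1: x < 14 — invalid
Class 2: 14 ≤ x ≤ 77 — valid
Class 3: x > 77 — invalid
Total equivalence classes: 3

3 equivalence classes


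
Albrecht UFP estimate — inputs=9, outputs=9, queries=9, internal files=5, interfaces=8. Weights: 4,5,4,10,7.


UFP = EI*4 + EO*5 + EQ*4 + ILF*10 + EIF*7
UFP = 9*4 + 9*5 + 9*4 + 5*10 + 8*7
UFP = 36 + 45 + 36 + 50 + 56
UFP = 223

223


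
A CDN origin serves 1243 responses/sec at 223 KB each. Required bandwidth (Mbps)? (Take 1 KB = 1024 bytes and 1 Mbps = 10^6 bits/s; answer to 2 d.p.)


Formula: Mbps = payload_bytes * RPS * 8 / 1e6
Payload per request = 223 KB = 223 * 1024 = 228352 bytes
Total bytes/sec = 228352 * 1243 = 283841536
Total bits/sec = 283841536 * 8 = 2270732288
Mbps = 2270732288 / 1e6 = 2270.73

2270.73 Mbps


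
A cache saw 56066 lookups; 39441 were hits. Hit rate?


Formula: hit rate = hits / (hits + misses) * 100
hit rate = 39441 / (39441 + 16625) * 100
hit rate = 39441 / 56066 * 100
hit rate = 70.35%

70.35%


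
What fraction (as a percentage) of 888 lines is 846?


Coverage = covered / total * 100
Coverage = 846 / 888 * 100
Coverage = 95.27%

95.27%


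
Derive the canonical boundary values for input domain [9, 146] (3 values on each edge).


Range: [9, 146]
Boundaries: just below min, min, min+1, max-1, max, just above max
Values: [8, 9, 10, 145, 146, 147]

[8, 9, 10, 145, 146, 147]


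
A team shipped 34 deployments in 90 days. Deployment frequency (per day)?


Formula: deployments per day = releases / days
= 34 / 90
= 0.378 deploys/day
(equivalently, 2.64 deploys/week)

0.378 deploys/day


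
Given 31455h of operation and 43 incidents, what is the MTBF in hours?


Formula: MTBF = Total operating time / Number of failures
MTBF = 31455 / 43
MTBF = 731.51 hours

731.51 hours


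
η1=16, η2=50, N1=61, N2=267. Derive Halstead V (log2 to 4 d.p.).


Formula: V = N * log2(η), where N = N1 + N2 and η = η1 + η2
η = 16 + 50 = 66
N = 61 + 267 = 328
log2(66) ≈ 6.0444
V = 328 * 6.0444 = 1982.56

1982.56


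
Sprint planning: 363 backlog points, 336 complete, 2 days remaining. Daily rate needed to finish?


Formula: Required rate = Remaining points / Days left
Remaining = 363 - 336 = 27 points
Required rate = 27 / 2 = 13.5 points/day

13.5 points/day


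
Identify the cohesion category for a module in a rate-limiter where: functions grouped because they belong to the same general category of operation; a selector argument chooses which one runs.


Reasoning: Grouped by category of activity, not by data or sequence
Type: Logical cohesion

Logical cohesion


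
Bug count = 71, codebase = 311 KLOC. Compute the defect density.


Defect density = defects / KLOC
Defect density = 71 / 311
Defect density = 0.228 defects/KLOC

0.228 defects/KLOC


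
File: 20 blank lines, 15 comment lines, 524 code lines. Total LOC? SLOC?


Total LOC = blank + comment + code
Total LOC = 20 + 15 + 524 = 559
SLOC (source only) = code = 524

Total LOC: 559, SLOC: 524


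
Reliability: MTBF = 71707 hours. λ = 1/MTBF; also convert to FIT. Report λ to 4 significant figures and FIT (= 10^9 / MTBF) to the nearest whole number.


Formula: λ = 1 / MTBF; FIT = λ × 1e9 = 1e9 / MTBF
λ = 1 / 71707 ≈ 1.395e-05 failures/hour
FIT = 1e9 / 71707 ≈ 13946 failures per 1e9 hours (nearest whole number)

λ = 1.395e-05 /h, FIT = 13946


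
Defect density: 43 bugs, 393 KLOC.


Defect density = defects / KLOC
Defect density = 43 / 393
Defect density = 0.109 defects/KLOC

0.109 defects/KLOC


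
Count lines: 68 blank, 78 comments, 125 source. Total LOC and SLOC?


Total LOC = blank + comment + code
Total LOC = 68 + 78 + 125 = 271
SLOC (source only) = code = 125

Total LOC: 271, SLOC: 125


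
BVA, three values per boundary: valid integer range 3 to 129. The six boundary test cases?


Range: [3, 129]
Boundaries: just below min, min, min+1, max-1, max, just above max
Values: [2, 3, 4, 128, 129, 130]

[2, 3, 4, 128, 129, 130]


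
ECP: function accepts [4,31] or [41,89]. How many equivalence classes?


Valid ranges: [4,31] and [41,89]
Class 1: x < 4 — invalid
Class 2: 4 ≤ x ≤ 31 — valid
Class 3: 31 < x < 41 — invalid (gap between ranges)
Class 4: 41 ≤ x ≤ 89 — valid
Class 5: x > 89 — invalid
Total equivalence classes: 5

5 equivalence classes


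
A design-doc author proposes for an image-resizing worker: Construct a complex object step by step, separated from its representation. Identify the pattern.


This matches the Builder pattern

Builder


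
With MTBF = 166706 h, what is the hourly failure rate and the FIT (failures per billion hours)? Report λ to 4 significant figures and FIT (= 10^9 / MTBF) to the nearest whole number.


Formula: λ = 1 / MTBF; FIT = λ × 1e9 = 1e9 / MTBF
λ = 1 / 166706 ≈ 5.999e-06 failures/hour
FIT = 1e9 / 166706 ≈ 5999 failures per 1e9 hours (nearest whole number)

λ = 5.999e-06 /h, FIT = 5999


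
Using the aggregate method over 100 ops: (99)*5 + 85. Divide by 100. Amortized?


Formula: Amortized cost = Total cost / Operations
Total cost = (99 * 5) + (1 * 85)
Total cost = 495 + 85 = 580
Amortized = 580 / 100 = 5.8

5.8


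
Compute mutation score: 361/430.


Mutation score = killed / total * 100
Mutation score = 361 / 430 * 100
Mutation score = 83.95%

83.95%


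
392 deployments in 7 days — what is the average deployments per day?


Formula: deployments per day = releases / days
= 392 / 7
= 56.0 deploys/day
(equivalently, 392.0 deploys/week)

56.0 deploys/day


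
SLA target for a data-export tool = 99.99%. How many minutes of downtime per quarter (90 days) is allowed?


Formula: allowed downtime = period * (100 - SLA) / 100
Period (quarter (90 days)) = 129600 minutes
Unavailability fraction = (100 - 99.99) / 100
Allowed downtime = 129600 * (100 - 99.99) / 100
Allowed downtime = 12.96 minutes

12.96 minutes


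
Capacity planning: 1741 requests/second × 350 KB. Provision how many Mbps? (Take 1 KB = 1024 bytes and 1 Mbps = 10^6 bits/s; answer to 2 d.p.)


Formula: Mbps = payload_bytes * RPS * 8 / 1e6
Payload per request = 350 KB = 350 * 1024 = 358400 bytes
Total bytes/sec = 358400 * 1741 = 623974400
Total bits/sec = 623974400 * 8 = 4991795200
Mbps = 4991795200 / 1e6 = 4991.8

4991.8 Mbps


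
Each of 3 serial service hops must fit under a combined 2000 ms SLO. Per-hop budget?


Formula: per_stage = total_budget / stages
per_stage = 2000 / 3
per_stage = 666.67 ms

666.67 ms


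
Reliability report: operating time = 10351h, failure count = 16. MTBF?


Formula: MTBF = Total operating time / Number of failures
MTBF = 10351 / 16
MTBF = 646.94 hours

646.94 hours


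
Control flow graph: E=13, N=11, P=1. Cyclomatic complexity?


Formula: V(G) = E - N + 2P
V(G) = 13 - 11 + 2*1
V(G) = 2 + 2
V(G) = 4

4


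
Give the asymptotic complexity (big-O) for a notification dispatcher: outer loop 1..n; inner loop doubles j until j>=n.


Reasoning: linear outer times logarithmic inner
Complexity: O(n log n)

O(n log n)


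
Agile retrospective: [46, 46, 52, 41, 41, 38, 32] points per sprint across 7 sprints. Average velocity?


Formula: Avg velocity = Total points / Number of sprints
Points: [46, 46, 52, 41, 41, 38, 32]
Sum = 46 + 46 + 52 + 41 + 41 + 38 + 32 = 296
Avg velocity = 296 / 7 = 42.29 points/sprint

42.29 points/sprint


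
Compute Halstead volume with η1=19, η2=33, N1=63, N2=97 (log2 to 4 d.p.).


Formula: V = N * log2(η), where N = N1 + N2 and η = η1 + η2
η = 19 + 33 = 52
N = 63 + 97 = 160
log2(52) ≈ 5.7004
V = 160 * 5.7004 = 912.06

912.06


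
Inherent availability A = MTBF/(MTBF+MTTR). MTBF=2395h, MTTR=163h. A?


Availability = MTBF / (MTBF + MTTR)
Availability = 2395 / (2395 + 163)
Availability = 2395 / 2558
Availability = 93.6278%

93.6278%


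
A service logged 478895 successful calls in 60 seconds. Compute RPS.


Formula: throughput = requests / seconds
throughput = 478895 / 60
throughput = 7981.58 requests/second

7981.58 requests/second


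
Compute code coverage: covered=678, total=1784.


Coverage = covered / total * 100
Coverage = 678 / 1784 * 100
Coverage = 38.0%

38.0%


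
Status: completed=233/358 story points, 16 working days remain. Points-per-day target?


Formula: Required rate = Remaining points / Days left
Remaining = 358 - 233 = 125 points
Required rate = 125 / 16 = 7.81 points/day

7.81 points/day


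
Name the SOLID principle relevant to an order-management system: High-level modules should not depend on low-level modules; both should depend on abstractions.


This describes the Dependency Inversion Principle (DIP)

Dependency Inversion Principle (DIP)


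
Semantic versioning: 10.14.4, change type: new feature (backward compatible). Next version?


Current: 10.14.4
Change category: 'new feature (backward compatible)' → minor bump
SemVer rule: minor bump → increment MINOR, reset PATCH to 0 (MAJOR unchanged)
New: 10.15.0

10.15.0


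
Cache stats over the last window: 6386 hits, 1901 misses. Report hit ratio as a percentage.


Formula: hit rate = hits / (hits + misses) * 100
hit rate = 6386 / (6386 + 1901) * 100
hit rate = 6386 / 8287 * 100
hit rate = 77.06%

77.06%


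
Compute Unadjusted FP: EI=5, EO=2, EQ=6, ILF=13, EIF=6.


UFP = EI*4 + EO*5 + EQ*4 + ILF*10 + EIF*7
UFP = 5*4 + 2*5 + 6*4 + 13*10 + 6*7
UFP = 20 + 10 + 24 + 130 + 42
UFP = 226

226


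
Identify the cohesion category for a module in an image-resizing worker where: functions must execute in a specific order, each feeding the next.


Reasoning: Output of one is input to next
Type: Sequential cohesion

Sequential cohesion


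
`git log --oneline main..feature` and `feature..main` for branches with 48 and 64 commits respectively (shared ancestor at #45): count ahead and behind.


Common ancestor: commit #45
feature commits after divergence: 48 - 45 = 3
main commits after divergence: 64 - 45 = 19
feature is 3 commits ahead of main
main is 19 commits ahead of feature

feature ahead: 3, main ahead: 19


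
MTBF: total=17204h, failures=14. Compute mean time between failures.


Formula: MTBF = Total operating time / Number of failures
MTBF = 17204 / 14
MTBF = 1228.86 hours

1228.86 hours


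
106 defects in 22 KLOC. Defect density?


Defect density = defects / KLOC
Defect density = 106 / 22
Defect density = 4.818 defects/KLOC

4.818 defects/KLOC


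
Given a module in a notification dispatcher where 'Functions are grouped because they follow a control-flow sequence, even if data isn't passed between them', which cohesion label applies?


Reasoning: Grouped by order of execution within a routine, not by data flow
Type: Procedural cohesion

Procedural cohesion


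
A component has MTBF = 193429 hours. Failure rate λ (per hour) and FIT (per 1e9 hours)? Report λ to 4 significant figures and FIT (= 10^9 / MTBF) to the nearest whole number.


Formula: λ = 1 / MTBF; FIT = λ × 1e9 = 1e9 / MTBF
λ = 1 / 193429 ≈ 5.170e-06 failures/hour
FIT = 1e9 / 193429 ≈ 5170 failures per 1e9 hours (nearest whole number)

λ = 5.170e-06 /h, FIT = 5170


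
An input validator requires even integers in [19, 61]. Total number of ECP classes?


Constraint: even integers in [19, 61]
Class 1: x < 19 — out-of-range invalid
Class 2: x in [19,61] but odd — wrong type invalid
Class 3: x in [19,61] and even — valid
Class 4: x > 61 — out-of-range invalid
Total equivalence classes: 4

4 equivalence classes


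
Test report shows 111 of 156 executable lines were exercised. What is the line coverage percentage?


Coverage = covered / total * 100
Coverage = 111 / 156 * 100
Coverage = 71.15%

71.15%


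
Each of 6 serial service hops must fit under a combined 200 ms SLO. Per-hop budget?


Formula: per_stage = total_budget / stages
per_stage = 200 / 6
per_stage = 33.33 ms

33.33 ms


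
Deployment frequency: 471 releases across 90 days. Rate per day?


Formula: deployments per day = releases / days
= 471 / 90
= 5.233 deploys/day
(equivalently, 36.63 deploys/week)

5.233 deploys/day


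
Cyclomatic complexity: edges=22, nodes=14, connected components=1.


Formula: V(G) = E - N + 2P
V(G) = 22 - 14 + 2*1
V(G) = 8 + 2
V(G) = 10

10


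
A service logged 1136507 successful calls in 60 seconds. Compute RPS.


Formula: throughput = requests / seconds
throughput = 1136507 / 60
throughput = 18941.78 requests/second

18941.78 requests/second


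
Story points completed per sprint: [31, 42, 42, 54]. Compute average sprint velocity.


Formula: Avg velocity = Total points / Number of sprints
Points: [31, 42, 42, 54]
Sum = 31 + 42 + 42 + 54 = 169
Avg velocity = 169 / 4 = 42.25 points/sprint

42.25 points/sprint


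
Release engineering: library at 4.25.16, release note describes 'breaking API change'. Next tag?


Current: 4.25.16
Change category: 'breaking API change' → major bump
SemVer rule: major bump → increment MAJOR, reset MINOR and PATCH to 0
New: 5.0.0

5.0.0


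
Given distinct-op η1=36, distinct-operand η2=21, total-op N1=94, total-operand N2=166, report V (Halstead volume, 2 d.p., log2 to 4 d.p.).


Formula: V = N * log2(η), where N = N1 + N2 and η = η1 + η2
η = 36 + 21 = 57
N = 94 + 166 = 260
log2(57) ≈ 5.8329
V = 260 * 5.8329 = 1516.55

1516.55


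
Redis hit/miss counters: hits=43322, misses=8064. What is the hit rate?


Formula: hit rate = hits / (hits + misses) * 100
hit rate = 43322 / (43322 + 8064) * 100
hit rate = 43322 / 51386 * 100
hit rate = 84.31%

84.31%


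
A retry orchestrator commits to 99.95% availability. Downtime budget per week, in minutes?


Formula: allowed downtime = period * (100 - SLA) / 100
Period (week) = 10080 minutes
Unavailability fraction = (100 - 99.95) / 100
Allowed downtime = 10080 * (100 - 99.95) / 100
Allowed downtime = 5.04 minutes

5.04 minutes


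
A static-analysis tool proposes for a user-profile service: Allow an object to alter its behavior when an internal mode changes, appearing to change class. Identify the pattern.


This matches the State pattern

State


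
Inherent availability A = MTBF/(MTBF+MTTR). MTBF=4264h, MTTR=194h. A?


Availability = MTBF / (MTBF + MTTR)
Availability = 4264 / (4264 + 194)
Availability = 4264 / 4458
Availability = 95.6483%

95.6483%


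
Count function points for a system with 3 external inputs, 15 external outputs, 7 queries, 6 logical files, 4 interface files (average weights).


UFP = EI*4 + EO*5 + EQ*4 + ILF*10 + EIF*7
UFP = 3*4 + 15*5 + 7*4 + 6*10 + 4*7
UFP = 12 + 75 + 28 + 60 + 28
UFP = 203

203


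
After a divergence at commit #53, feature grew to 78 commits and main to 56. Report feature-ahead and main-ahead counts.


Common ancestor: commit #53
feature commits after divergence: 78 - 53 = 25
main commits after divergence: 56 - 53 = 3
feature is 25 commits ahead of main
main is 3 commits ahead of feature

feature ahead: 25, main ahead: 3


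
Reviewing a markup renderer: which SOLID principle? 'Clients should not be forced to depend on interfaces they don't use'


This describes the Interface Segregation Principle (ISP)

Interface Segregation Principle (ISP)


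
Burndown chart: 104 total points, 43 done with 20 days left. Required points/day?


Formula: Required rate = Remaining points / Days left
Remaining = 104 - 43 = 61 points
Required rate = 61 / 20 = 3.05 points/day

3.05 points/day


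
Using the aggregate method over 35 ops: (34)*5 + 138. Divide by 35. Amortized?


Formula: Amortized cost = Total cost / Operations
Total cost = (34 * 5) + (1 * 138)
Total cost = 170 + 138 = 308
Amortized = 308 / 35 = 8.8

8.8


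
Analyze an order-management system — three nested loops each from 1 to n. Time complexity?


Reasoning: three levels of nesting over n
Complexity: O(n^3)

O(n^3)


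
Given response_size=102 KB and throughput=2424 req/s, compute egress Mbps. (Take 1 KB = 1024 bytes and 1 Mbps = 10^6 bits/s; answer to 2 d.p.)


Formula: Mbps = payload_bytes * RPS * 8 / 1e6
Payload per request = 102 KB = 102 * 1024 = 104448 bytes
Total bytes/sec = 104448 * 2424 = 253181952
Total bits/sec = 253181952 * 8 = 2025455616
Mbps = 2025455616 / 1e6 = 2025.46

2025.46 Mbps


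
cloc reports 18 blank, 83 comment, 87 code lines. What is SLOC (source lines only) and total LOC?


Total LOC = blank + comment + code
Total LOC = 18 + 83 + 87 = 188
SLOC (source only) = code = 87

Total LOC: 188, SLOC: 87


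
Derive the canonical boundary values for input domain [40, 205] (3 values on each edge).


Range: [40, 205]
Boundaries: just below min, min, min+1, max-1, max, just above max
Values: [39, 40, 41, 204, 205, 206]

[39, 40, 41, 204, 205, 206]


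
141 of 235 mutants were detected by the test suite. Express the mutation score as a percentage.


Mutation score = killed / total * 100
Mutation score = 141 / 235 * 100
Mutation score = 60.0%

60.0%


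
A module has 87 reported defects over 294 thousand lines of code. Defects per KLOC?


Defect density = defects / KLOC
Defect density = 87 / 294
Defect density = 0.296 defects/KLOC

0.296 defects/KLOC


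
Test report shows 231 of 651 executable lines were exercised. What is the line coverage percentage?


Coverage = covered / total * 100
Coverage = 231 / 651 * 100
Coverage = 35.48%

35.48%


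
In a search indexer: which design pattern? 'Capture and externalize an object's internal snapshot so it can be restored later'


This matches the Memento pattern

Memento


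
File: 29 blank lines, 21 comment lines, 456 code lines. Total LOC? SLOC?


Total LOC = blank + comment + code
Total LOC = 29 + 21 + 456 = 506
SLOC (source only) = code = 456

Total LOC: 506, SLOC: 456


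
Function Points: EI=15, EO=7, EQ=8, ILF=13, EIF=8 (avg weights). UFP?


UFP = EI*4 + EO*5 + EQ*4 + ILF*10 + EIF*7
UFP = 15*4 + 7*5 + 8*4 + 13*10 + 8*7
UFP = 60 + 35 + 32 + 130 + 56
UFP = 313

313


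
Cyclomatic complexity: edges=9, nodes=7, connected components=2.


Formula: V(G) = E - N + 2P
V(G) = 9 - 7 + 2*2
V(G) = 2 + 4
V(G) = 6

6


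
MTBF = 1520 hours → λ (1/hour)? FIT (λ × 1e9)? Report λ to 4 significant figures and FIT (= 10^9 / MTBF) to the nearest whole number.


Formula: λ = 1 / MTBF; FIT = λ × 1e9 = 1e9 / MTBF
λ = 1 / 1520 ≈ 6.579e-04 failures/hour
FIT = 1e9 / 1520 ≈ 657895 failures per 1e9 hours (nearest whole number)

λ = 6.579e-04 /h, FIT = 657895


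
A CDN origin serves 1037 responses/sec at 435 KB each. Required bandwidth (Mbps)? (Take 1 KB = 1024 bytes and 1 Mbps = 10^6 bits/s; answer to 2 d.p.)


Formula: Mbps = payload_bytes * RPS * 8 / 1e6
Payload per request = 435 KB = 435 * 1024 = 445440 bytes
Total bytes/sec = 445440 * 1037 = 461921280
Total bits/sec = 461921280 * 8 = 3695370240
Mbps = 3695370240 / 1e6 = 3695.37

3695.37 Mbps


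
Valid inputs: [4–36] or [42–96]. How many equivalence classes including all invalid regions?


Valid ranges: [4,36] and [42,96]
Class 1: x < 4 — invalid
Class 2: 4 ≤ x ≤ 36 — valid
Class 3: 36 < x < 42 — invalid (gap between ranges)
Class 4: 42 ≤ x ≤ 96 — valid
Class 5: x > 96 — invalid
Total equivalence classes: 5

5 equivalence classes


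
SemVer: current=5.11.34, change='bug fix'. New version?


Current: 5.11.34
Change category: 'bug fix' → patch bump
SemVer rule: patch bump → increment PATCH (MAJOR and MINOR unchanged)
New: 5.11.35

5.11.35


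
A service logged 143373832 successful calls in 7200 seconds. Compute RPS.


Formula: throughput = requests / seconds
throughput = 143373832 / 7200
throughput = 19913.03 requests/second

19913.03 requests/second


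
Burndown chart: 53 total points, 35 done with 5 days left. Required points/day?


Formula: Required rate = Remaining points / Days left
Remaining = 53 - 35 = 18 points
Required rate = 18 / 5 = 3.6 points/day

3.6 points/day


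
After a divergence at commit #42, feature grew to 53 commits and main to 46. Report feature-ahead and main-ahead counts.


Common ancestor: commit #42
feature commits after divergence: 53 - 42 = 11
main commits after divergence: 46 - 42 = 4
feature is 11 commits ahead of main
main is 4 commits ahead of feature

feature ahead: 11, main ahead: 4


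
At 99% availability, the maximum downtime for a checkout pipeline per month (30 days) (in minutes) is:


Formula: allowed downtime = period * (100 - SLA) / 100
Period (month (30 days)) = 43200 minutes
Unavailability fraction = (100 - 99.0) / 100
Allowed downtime = 43200 * (100 - 99.0) / 100
Allowed downtime = 432.0 minutes

432.0 minutes


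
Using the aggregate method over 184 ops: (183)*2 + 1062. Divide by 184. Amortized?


Formula: Amortized cost = Total cost / Operations
Total cost = (183 * 2) + (1 * 1062)
Total cost = 366 + 1062 = 1428
Amortized = 1428 / 184 = 7.7609

7.7609


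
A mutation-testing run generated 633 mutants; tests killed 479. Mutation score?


Mutation score = killed / total * 100
Mutation score = 479 / 633 * 100
Mutation score = 75.67%

75.67%


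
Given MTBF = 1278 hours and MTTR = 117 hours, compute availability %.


Availability = MTBF / (MTBF + MTTR)
Availability = 1278 / (1278 + 117)
Availability = 1278 / 1395
Availability = 91.6129%

91.6129%


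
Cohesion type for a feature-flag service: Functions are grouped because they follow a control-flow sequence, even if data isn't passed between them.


Reasoning: Grouped by order of execution within a routine, not by data flow
Type: Procedural cohesion

Procedural cohesion


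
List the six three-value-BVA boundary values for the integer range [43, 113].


Range: [43, 113]
Boundaries: just below min, min, min+1, max-1, max, just above max
Values: [42, 43, 44, 112, 113, 114]

[42, 43, 44, 112, 113, 114]


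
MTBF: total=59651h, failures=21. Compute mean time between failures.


Formula: MTBF = Total operating time / Number of failures
MTBF = 59651 / 21
MTBF = 2840.52 hours

2840.52 hours


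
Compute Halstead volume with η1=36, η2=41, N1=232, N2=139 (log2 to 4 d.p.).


Formula: V = N * log2(η), where N = N1 + N2 and η = η1 + η2
η = 36 + 41 = 77
N = 232 + 139 = 371
log2(77) ≈ 6.2668
V = 371 * 6.2668 = 2324.98

2324.98


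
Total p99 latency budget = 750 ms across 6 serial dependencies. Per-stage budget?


Formula: per_stage = total_budget / stages
per_stage = 750 / 6
per_stage = 125.0 ms

125.0 ms


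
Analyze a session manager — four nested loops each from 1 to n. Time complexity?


Reasoning: four levels of nesting
Complexity: O(n^4)

O(n^4)


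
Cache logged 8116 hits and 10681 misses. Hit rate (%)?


Formula: hit rate = hits / (hits + misses) * 100
hit rate = 8116 / (8116 + 10681) * 100
hit rate = 8116 / 18797 * 100
hit rate = 43.18%

43.18%


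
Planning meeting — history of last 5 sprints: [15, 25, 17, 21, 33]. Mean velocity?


Formula: Avg velocity = Total points / Number of sprints
Points: [15, 25, 17, 21, 33]
Sum = 15 + 25 + 17 + 21 + 33 = 111
Avg velocity = 111 / 5 = 22.2 points/sprint

22.2 points/sprint


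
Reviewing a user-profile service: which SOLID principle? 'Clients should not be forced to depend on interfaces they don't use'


This describes the Interface Segregation Principle (ISP)

Interface Segregation Principle (ISP)


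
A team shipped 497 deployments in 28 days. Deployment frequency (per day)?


Formula: deployments per day = releases / days
= 497 / 28
= 17.75 deploys/day
(equivalently, 124.25 deploys/week)

17.75 deploys/day


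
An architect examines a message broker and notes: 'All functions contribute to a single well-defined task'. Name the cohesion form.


Reasoning: Best: single purpose
Type: Functional cohesion

Functional cohesion


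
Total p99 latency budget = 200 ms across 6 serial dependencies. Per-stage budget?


Formula: per_stage = total_budget / stages
per_stage = 200 / 6
per_stage = 33.33 ms

33.33 ms


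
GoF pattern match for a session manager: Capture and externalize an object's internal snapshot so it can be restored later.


This matches the Memento pattern

Memento


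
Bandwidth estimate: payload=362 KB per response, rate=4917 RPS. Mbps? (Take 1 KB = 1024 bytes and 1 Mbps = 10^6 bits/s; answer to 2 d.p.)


Formula: Mbps = payload_bytes * RPS * 8 / 1e6
Payload per request = 362 KB = 362 * 1024 = 370688 bytes
Total bytes/sec = 370688 * 4917 = 1822672896
Total bits/sec = 1822672896 * 8 = 14581383168
Mbps = 14581383168 / 1e6 = 14581.38

14581.38 Mbps


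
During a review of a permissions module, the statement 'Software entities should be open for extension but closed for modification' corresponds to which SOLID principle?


This describes the Open/Closed Principle (OCP)

Open/Closed Principle (OCP)


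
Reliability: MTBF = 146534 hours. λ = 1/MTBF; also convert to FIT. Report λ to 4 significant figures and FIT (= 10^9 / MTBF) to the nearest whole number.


Formula: λ = 1 / MTBF; FIT = λ × 1e9 = 1e9 / MTBF
λ = 1 / 146534 ≈ 6.824e-06 failures/hour
FIT = 1e9 / 146534 ≈ 6824 failures per 1e9 hours (nearest whole number)

λ = 6.824e-06 /h, FIT = 6824


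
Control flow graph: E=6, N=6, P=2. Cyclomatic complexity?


Formula: V(G) = E - N + 2P
V(G) = 6 - 6 + 2*2
V(G) = 0 + 4
V(G) = 4

4


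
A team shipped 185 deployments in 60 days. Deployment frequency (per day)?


Formula: deployments per day = releases / days
= 185 / 60
= 3.083 deploys/day
(equivalently, 21.58 deploys/week)

3.083 deploys/day


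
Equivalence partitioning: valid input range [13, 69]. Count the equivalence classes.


Valid range: [13, 69]
Class 1: x < 13 — invalid
Class 2: 13 ≤ x ≤ 69 — valid
Class 3: x > 69 — invalid
Total equivalence classes: 3

3 equivalence classes


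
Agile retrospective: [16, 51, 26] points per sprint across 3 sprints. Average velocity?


Formula: Avg velocity = Total points / Number of sprints
Points: [16, 51, 26]
Sum = 16 + 51 + 26 = 93
Avg velocity = 93 / 3 = 31.0 points/sprint

31.0 points/sprint


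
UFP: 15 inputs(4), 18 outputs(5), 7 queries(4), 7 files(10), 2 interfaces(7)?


UFP = EI*4 + EO*5 + EQ*4 + ILF*10 + EIF*7
UFP = 15*4 + 18*5 + 7*4 + 7*10 + 2*7
UFP = 60 + 90 + 28 + 70 + 14
UFP = 262

262


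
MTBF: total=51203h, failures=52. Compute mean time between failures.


Formula: MTBF = Total operating time / Number of failures
MTBF = 51203 / 52
MTBF = 984.67 hours

984.67 hours


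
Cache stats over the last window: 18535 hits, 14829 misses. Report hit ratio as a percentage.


Formula: hit rate = hits / (hits + misses) * 100
hit rate = 18535 / (18535 + 14829) * 100
hit rate = 18535 / 33364 * 100
hit rate = 55.55%

55.55%


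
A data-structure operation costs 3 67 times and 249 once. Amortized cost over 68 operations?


Formula: Amortized cost = Total cost / Operations
Total cost = (67 * 3) + (1 * 249)
Total cost = 201 + 249 = 450
Amortized = 450 / 68 = 6.6176

6.6176


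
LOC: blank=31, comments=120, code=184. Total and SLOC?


Total LOC = blank + comment + code
Total LOC = 31 + 120 + 184 = 335
SLOC (source only) = code = 184

Total LOC: 335, SLOC: 184


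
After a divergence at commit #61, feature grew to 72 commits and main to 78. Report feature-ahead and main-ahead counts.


Common ancestor: commit #61
feature commits after divergence: 72 - 61 = 11
main commits after divergence: 78 - 61 = 17
feature is 11 commits ahead of main
main is 17 commits ahead of feature

feature ahead: 11, main ahead: 17


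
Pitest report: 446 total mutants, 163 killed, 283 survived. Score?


Mutation score = killed / total * 100
Mutation score = 163 / 446 * 100
Mutation score = 36.55%

36.55%


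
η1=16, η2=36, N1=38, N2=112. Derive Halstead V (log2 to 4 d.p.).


Formula: V = N * log2(η), where N = N1 + N2 and η = η1 + η2
η = 16 + 36 = 52
N = 38 + 112 = 150
log2(52) ≈ 5.7004
V = 150 * 5.7004 = 855.06

855.06


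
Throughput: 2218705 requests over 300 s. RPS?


Formula: throughput = requests / seconds
throughput = 2218705 / 300
throughput = 7395.68 requests/second

7395.68 requests/second


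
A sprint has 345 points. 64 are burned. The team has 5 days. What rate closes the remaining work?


Formula: Required rate = Remaining points / Days left
Remaining = 345 - 64 = 281 points
Required rate = 281 / 5 = 56.2 points/day

56.2 points/day


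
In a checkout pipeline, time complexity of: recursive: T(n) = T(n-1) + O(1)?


Reasoning: linear recursion with constant work per frame
Complexity: O(n)

O(n)


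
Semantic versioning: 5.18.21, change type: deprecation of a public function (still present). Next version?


Current: 5.18.21
Change category: 'deprecation of a public function (still present)' → minor bump
SemVer rule: minor bump → increment MINOR, reset PATCH to 0 (MAJOR unchanged)
New: 5.19.0

5.19.0


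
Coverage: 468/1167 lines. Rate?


Coverage = covered / total * 100
Coverage = 468 / 1167 * 100
Coverage = 40.1%

40.1%


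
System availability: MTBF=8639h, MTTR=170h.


Availability = MTBF / (MTBF + MTTR)
Availability = 8639 / (8639 + 170)
Availability = 8639 / 8809
Availability = 98.0702%

98.0702%


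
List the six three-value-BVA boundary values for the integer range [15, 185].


Range: [15, 185]
Boundaries: just below min, min, min+1, max-1, max, just above max
Values: [14, 15, 16, 184, 185, 186]

[14, 15, 16, 184, 185, 186]


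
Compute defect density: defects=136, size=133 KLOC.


Defect density = defects / KLOC
Defect density = 136 / 133
Defect density = 1.023 defects/KLOC

1.023 defects/KLOC


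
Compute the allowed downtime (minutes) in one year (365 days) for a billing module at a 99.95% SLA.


Formula: allowed downtime = period * (100 - SLA) / 100
Period (year (365 days)) = 525600 minutes
Unavailability fraction = (100 - 99.95) / 100
Allowed downtime = 525600 * (100 - 99.95) / 100
Allowed downtime = 262.8 minutes

262.8 minutes


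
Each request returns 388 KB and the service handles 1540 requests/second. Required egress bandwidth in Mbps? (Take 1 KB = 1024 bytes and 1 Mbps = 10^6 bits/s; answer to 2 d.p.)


Formula: Mbps = payload_bytes * RPS * 8 / 1e6
Payload per request = 388 KB = 388 * 1024 = 397312 bytes
Total bytes/sec = 397312 * 1540 = 611860480
Total bits/sec = 611860480 * 8 = 4894883840
Mbps = 4894883840 / 1e6 = 4894.88

4894.88 Mbps


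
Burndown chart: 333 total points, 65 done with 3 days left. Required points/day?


Formula: Required rate = Remaining points / Days left
Remaining = 333 - 65 = 268 points
Required rate = 268 / 3 = 89.33 points/day

89.33 points/day


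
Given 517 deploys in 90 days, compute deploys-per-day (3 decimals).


Formula: deployments per day = releases / days
= 517 / 90
= 5.744 deploys/day
(equivalently, 40.21 deploys/week)

5.744 deploys/day


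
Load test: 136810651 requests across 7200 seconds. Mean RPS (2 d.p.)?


Formula: throughput = requests / seconds
throughput = 136810651 / 7200
throughput = 19001.48 requests/second

19001.48 requests/second


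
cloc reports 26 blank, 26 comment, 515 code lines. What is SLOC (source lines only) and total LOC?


Total LOC = blank + comment + code
Total LOC = 26 + 26 + 515 = 567
SLOC (source only) = code = 515

Total LOC: 567, SLOC: 515


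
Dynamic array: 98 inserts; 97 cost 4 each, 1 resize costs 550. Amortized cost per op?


Formula: Amortized cost = Total cost / Operations
Total cost = (97 * 4) + (1 * 550)
Total cost = 388 + 550 = 938
Amortized = 938 / 98 = 9.5714

9.5714


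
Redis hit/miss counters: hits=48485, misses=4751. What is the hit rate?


Formula: hit rate = hits / (hits + misses) * 100
hit rate = 48485 / (48485 + 4751) * 100
hit rate = 48485 / 53236 * 100
hit rate = 91.08%

91.08%


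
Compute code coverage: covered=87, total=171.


Coverage = covered / total * 100
Coverage = 87 / 171 * 100
Coverage = 50.88%

50.88%


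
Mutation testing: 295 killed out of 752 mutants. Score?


Mutation score = killed / total * 100
Mutation score = 295 / 752 * 100
Mutation score = 39.23%

39.23%


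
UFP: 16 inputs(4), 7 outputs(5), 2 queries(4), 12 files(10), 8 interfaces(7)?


UFP = EI*4 + EO*5 + EQ*4 + ILF*10 + EIF*7
UFP = 16*4 + 7*5 + 2*4 + 12*10 + 8*7
UFP = 64 + 35 + 8 + 120 + 56
UFP = 283

283


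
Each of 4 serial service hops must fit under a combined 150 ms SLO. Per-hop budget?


Formula: per_stage = total_budget / stages
per_stage = 150 / 4
per_stage = 37.5 ms

37.5 ms


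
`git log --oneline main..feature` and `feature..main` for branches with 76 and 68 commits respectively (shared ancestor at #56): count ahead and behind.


Common ancestor: commit #56
feature commits after divergence: 76 - 56 = 20
main commits after divergence: 68 - 56 = 12
feature is 20 commits ahead of main
main is 12 commits ahead of feature

feature ahead: 20, main ahead: 12


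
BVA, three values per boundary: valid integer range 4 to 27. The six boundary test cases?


Range: [4, 27]
Boundaries: just below min, min, min+1, max-1, max, just above max
Values: [3, 4, 5, 26, 27, 28]

[3, 4, 5, 26, 27, 28]


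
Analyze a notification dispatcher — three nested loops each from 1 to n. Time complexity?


Reasoning: three levels of nesting over n
Complexity: O(n^3)

O(n^3)


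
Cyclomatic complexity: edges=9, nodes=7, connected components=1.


Formula: V(G) = E - N + 2P
V(G) = 9 - 7 + 2*1
V(G) = 2 + 2
V(G) = 4

4


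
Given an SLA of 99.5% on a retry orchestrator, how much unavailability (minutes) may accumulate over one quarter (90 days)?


Formula: allowed downtime = period * (100 - SLA) / 100
Period (quarter (90 days)) = 129600 minutes
Unavailability fraction = (100 - 99.5) / 100
Allowed downtime = 129600 * (100 - 99.5) / 100
Allowed downtime = 648.0 minutes

648.0 minutes


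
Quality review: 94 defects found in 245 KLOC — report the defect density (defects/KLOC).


Defect density = defects / KLOC
Defect density = 94 / 245
Defect density = 0.384 defects/KLOC

0.384 defects/KLOC


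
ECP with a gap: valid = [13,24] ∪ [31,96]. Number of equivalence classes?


Valid ranges: [13,24] and [31,96]
Class 1: x < 13 — invalid
Class 2: 13 ≤ x ≤ 24 — valid
Class 3: 24 < x < 31 — invalid (gap between ranges)
Class 4: 31 ≤ x ≤ 96 — valid
Class 5: x > 96 — invalid
Total equivalence classes: 5

5 equivalence classes


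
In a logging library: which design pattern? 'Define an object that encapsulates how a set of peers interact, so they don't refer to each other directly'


This matches the Mediator pattern

Mediator


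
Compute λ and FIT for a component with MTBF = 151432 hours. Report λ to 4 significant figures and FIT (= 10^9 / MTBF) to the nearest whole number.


Formula: λ = 1 / MTBF; FIT = λ × 1e9 = 1e9 / MTBF
λ = 1 / 151432 ≈ 6.604e-06 failures/hour
FIT = 1e9 / 151432 ≈ 6604 failures per 1e9 hours (nearest whole number)

λ = 6.604e-06 /h, FIT = 6604


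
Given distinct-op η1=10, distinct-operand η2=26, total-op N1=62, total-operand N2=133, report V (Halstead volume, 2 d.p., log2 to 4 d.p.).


Formula: V = N * log2(η), where N = N1 + N2 and η = η1 + η2
η = 10 + 26 = 36
N = 62 + 133 = 195
log2(36) ≈ 5.1699
V = 195 * 5.1699 = 1008.13

1008.13


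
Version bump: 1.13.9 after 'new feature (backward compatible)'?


Current: 1.13.9
Change category: 'new feature (backward compatible)' → minor bump
SemVer rule: minor bump → increment MINOR, reset PATCH to 0 (MAJOR unchanged)
New: 1.14.0

1.14.0


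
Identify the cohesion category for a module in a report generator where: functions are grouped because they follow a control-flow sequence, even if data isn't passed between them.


Reasoning: Grouped by order of execution within a routine, not by data flow
Type: Procedural cohesion

Procedural cohesion


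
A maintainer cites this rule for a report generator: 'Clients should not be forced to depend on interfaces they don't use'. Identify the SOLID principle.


This describes the Interface Segregation Principle (ISP)

Interface Segregation Principle (ISP)


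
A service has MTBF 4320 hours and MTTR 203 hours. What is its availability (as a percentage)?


Availability = MTBF / (MTBF + MTTR)
Availability = 4320 / (4320 + 203)
Availability = 4320 / 4523
Availability = 95.5118%

95.5118%
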